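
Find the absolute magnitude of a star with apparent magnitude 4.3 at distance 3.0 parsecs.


M = m - 5*log10(d) + 5 = 4.3 - 5*log10(3.0) + 5 = 6.9144

6.9144


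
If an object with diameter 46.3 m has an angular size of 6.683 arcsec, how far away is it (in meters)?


D = size / theta_rad, theta_rad = 6.683 * pi/(180*3600) = 3.240e-05, D = 1.429e+06

1.429e+06 m


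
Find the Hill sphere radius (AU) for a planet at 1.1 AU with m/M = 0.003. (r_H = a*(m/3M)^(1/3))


r_H = a * (m/3M)^(1/3) = 1.1 * (0.003/3)^(1/3) = 0.11

0.11 AU


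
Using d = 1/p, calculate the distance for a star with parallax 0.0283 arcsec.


d = 1/p = 1/0.0283 = 35.3357

35.3357 pc


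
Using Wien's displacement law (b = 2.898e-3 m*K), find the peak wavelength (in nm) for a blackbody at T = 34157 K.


lam_max = b / T = 2.898e-3 / 34157 = 8.484e-08 m = 84.8435 nm

84.8435 nm


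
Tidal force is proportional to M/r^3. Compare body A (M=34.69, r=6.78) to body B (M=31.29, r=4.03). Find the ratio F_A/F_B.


Ratio = (M1/r1^3) / (M2/r2^3) = (34.69/6.78^3) / (31.29/4.03^3) = 0.2328

0.2328


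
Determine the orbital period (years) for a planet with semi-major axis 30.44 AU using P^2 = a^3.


P = a^(3/2) = 30.44^1.5 = 167.945

167.945 years


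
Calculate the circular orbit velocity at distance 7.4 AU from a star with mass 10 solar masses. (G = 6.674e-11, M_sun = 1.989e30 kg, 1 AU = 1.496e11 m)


v = sqrt(GM/r) = sqrt(6.674e-11 * 1.989e+31 / 1.107e+12) = 34628.1138

34628.1138 m/s


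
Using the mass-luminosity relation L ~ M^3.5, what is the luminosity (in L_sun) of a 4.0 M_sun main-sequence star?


L/L_sun = (M/M_sun)^3.5 = 4.0^3.5 = 128.0

128.0 L_sun


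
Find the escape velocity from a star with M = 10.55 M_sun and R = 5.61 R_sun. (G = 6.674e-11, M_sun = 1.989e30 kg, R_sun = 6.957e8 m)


M = 10.55 * 1.989e30 kg = 2.098395e+31 kg; R = 5.61 * 6.957e8 m = 3.902877e+09 m. v_esc = sqrt(2GM/R) = sqrt(2 * 6.674e-11 * 2.098395e+31 / 3.902877e+09) = 847147.9965

847147.9965 m/s


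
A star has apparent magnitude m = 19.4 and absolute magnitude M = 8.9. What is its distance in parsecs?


d = 10^((m - M + 5)/5) = 10^((19.4 - 8.9 + 5)/5) = 1258.9254

1258.9254 pc


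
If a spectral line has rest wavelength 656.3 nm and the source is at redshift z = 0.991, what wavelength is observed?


lam_obs = lam_emit * (1 + z) = 656.3 * (1 + 0.991) = 1306.6933

1306.6933 nm


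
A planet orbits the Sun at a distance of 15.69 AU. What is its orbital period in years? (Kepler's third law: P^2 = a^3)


P = a^(3/2) = 15.69^1.5 = 62.149

62.149 years


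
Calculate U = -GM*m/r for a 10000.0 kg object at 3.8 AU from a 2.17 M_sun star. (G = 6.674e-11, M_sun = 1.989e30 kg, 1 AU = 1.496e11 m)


M = 2.17 * 1.989e30 kg = 4.31613e+30 kg; r = 3.8 AU * 1.496e11 m/AU = 5.6848e+11 m. U = -GM*m/r = -(6.674e-11 * 4.31613e+30 * 10000.0) / 5.6848e+11 = -5.067e+12

-5.067e+12 J


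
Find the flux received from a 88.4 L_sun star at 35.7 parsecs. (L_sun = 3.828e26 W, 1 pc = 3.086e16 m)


F = L / (4*pi*d^2) = 3.384e+28 / (4*pi*(1.102e+18)^2) = 2.219e-09

2.219e-09 W/m^2


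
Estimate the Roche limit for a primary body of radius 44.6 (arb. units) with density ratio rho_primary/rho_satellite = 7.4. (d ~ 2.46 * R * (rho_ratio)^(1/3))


d_Roche = 2.46 * 44.6 * 7.4^(1/3) = 213.803

213.803


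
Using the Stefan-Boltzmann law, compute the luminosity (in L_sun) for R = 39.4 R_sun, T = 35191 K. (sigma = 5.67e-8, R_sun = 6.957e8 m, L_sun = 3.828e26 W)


R = 39.4 * 6.957e8 m = 2.741058e+10 m. L = 4*pi*R^2*sigma*T^4 = 4*pi*(2.741058e+10)^2 * 5.67e-8 * 35191^4 = 8.210239113e+32 W. L/L_sun = 8.210239113e+32 / 3.828e26 = 2.145e+06

2.145e+06 L_sun


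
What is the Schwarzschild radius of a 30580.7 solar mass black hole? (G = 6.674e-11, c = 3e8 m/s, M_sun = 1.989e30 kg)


M = 30580.7 * 1.989e30 kg = 6.08250123e+34 kg. rs = 2GM/c^2 = 2 * 6.674e-11 * 6.08250123e+34 / (3e8)^2 = 9.021e+07

9.021e+07 m


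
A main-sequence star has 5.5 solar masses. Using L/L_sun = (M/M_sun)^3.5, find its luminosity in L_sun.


L/L_sun = (M/M_sun)^3.5 = 5.5^3.5 = 390.184

390.184 L_sun


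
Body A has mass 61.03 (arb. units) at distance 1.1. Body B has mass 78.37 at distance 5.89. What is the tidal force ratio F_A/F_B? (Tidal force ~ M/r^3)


Ratio = (M1/r1^3) / (M2/r2^3) = (61.03/1.1^3) / (78.37/5.89^3) = 119.5532

119.5532


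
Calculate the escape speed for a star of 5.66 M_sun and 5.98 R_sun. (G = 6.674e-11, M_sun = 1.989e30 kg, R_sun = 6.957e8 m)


M = 5.66 * 1.989e30 kg = 1.125774e+31 kg; R = 5.98 * 6.957e8 m = 4.160286e+09 m. v_esc = sqrt(2GM/R) = sqrt(2 * 6.674e-11 * 1.125774e+31 / 4.160286e+09) = 600996.7348

600996.7348 m/s


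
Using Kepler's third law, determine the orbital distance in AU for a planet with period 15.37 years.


a = P^(2/3) = 15.37^(2/3) = 6.1818

6.1818 AU


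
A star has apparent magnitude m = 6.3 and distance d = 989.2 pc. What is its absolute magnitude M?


M = m - 5*log10(d) + 5 = 6.3 - 5*log10(989.2) + 5 = -3.6764

-3.6764


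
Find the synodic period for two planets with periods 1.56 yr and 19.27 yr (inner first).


1/P_syn = |1/P1 - 1/P2| = |1/1.56 - 1/19.27| => P_syn = 1.6974

1.6974 years


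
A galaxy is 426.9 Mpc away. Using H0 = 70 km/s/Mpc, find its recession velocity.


v = H0 * d = 70 * 426.9 = 29883.0

29883.0 km/s


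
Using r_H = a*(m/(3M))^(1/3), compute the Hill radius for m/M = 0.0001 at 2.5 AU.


r_H = a * (m/3M)^(1/3) = 2.5 * (0.0001/3)^(1/3) = 0.0805

0.0805 AU


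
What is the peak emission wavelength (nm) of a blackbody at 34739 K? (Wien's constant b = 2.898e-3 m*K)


lam_max = b / T = 2.898e-3 / 34739 = 8.342e-08 m = 83.4221 nm

83.4221 nm


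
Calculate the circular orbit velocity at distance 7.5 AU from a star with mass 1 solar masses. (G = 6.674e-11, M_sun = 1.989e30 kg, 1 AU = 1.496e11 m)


v = sqrt(GM/r) = sqrt(6.674e-11 * 1.989e+30 / 1.122e+12) = 10877.1236

10877.1236 m/s


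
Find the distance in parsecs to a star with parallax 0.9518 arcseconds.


d = 1/p = 1/0.9518 = 1.0506

1.0506 pc


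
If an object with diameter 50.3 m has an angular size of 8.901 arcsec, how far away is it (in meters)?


D = size / theta_rad, theta_rad = 8.901 * pi/(180*3600) = 4.315e-05, D = 1.166e+06

1.166e+06 m


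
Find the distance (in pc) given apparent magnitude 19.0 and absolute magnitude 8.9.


d = 10^((m - M + 5)/5) = 10^((19.0 - 8.9 + 5)/5) = 1047.1285

1047.1285 pc


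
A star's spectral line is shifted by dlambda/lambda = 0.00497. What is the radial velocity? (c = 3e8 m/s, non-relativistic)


v = (dlambda/lambda) * c = 0.00497 * 3e8 = 1.491e+06

1.491e+06 m/s


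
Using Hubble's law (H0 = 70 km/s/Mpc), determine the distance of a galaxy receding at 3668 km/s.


d = v / H0 = 3668 / 70 = 52.4

52.4 Mpc


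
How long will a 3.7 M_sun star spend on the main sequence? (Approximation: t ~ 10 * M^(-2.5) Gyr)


t = 10 * M^(-2.5) = 10 * 3.7^(-2.5) = 0.3797

0.3797 Gyr


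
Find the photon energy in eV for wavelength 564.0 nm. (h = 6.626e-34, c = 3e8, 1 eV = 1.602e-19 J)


E = hc/lambda = 6.626e-34 * 3e8 / 5.640e-07 = 3.524e-19 J = 2.2 eV

2.2 eV


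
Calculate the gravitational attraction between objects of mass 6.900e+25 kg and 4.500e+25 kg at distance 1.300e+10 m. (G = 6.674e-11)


F = G*m1*m2/r^2 = 6.674e-11 * 6.900e+25 * 4.500e+25 / (1.300e+10)^2 = 6.674e-11 * 3.105e+51 / 1.690e+20 = 1.226e+21

1.226e+21 N


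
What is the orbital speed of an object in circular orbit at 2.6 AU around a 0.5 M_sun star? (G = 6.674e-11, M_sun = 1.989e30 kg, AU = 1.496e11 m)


v = sqrt(GM/r) = sqrt(6.674e-11 * 9.945e+29 / 3.890e+11) = 13063.0029

13063.0029 m/s


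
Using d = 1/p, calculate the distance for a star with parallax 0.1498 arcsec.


d = 1/p = 1/0.1498 = 6.6756

6.6756 pc


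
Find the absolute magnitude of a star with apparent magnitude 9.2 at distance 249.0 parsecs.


M = m - 5*log10(d) + 5 = 9.2 - 5*log10(249.0) + 5 = 2.219

2.219


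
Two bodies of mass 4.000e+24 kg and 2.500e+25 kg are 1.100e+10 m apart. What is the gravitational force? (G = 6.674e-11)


F = G*m1*m2/r^2 = 6.674e-11 * 4.000e+24 * 2.500e+25 / (1.100e+10)^2 = 6.674e-11 * 1.000e+50 / 1.210e+20 = 5.516e+19

5.516e+19 N


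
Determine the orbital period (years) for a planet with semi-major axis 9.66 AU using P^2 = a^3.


P = a^(3/2) = 9.66^1.5 = 30.0238

30.0238 years


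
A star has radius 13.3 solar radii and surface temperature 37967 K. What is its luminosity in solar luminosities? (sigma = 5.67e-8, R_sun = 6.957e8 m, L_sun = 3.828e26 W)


R = 13.3 * 6.957e8 m = 9.25281e+09 m. L = 4*pi*R^2*sigma*T^4 = 4*pi*(9.25281e+09)^2 * 5.67e-8 * 37967^4 = 1.267550704e+32 W. L/L_sun = 1.267550704e+32 / 3.828e26 = 331126.0982

331126.0982 L_sun


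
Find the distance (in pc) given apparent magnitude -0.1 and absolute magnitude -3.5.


d = 10^((m - M + 5)/5) = 10^((-0.1 - -3.5 + 5)/5) = 47.863

47.863 pc


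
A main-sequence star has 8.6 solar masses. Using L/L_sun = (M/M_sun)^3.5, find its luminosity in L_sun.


L/L_sun = (M/M_sun)^3.5 = 8.6^3.5 = 1865.2823

1865.2823 L_sun


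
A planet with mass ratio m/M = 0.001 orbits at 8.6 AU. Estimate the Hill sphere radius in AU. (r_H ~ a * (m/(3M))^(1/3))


r_H = a * (m/3M)^(1/3) = 8.6 * (0.001/3)^(1/3) = 0.5963

0.5963 AU


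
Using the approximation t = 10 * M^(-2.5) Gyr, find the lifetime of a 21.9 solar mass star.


t = 10 * M^(-2.5) = 10 * 21.9^(-2.5) = 0.0045

0.0045 Gyr


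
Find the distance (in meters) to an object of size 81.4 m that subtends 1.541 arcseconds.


D = size / theta_rad, theta_rad = 1.541 * pi/(180*3600) = 7.471e-06, D = 1.090e+07

1.090e+07 m


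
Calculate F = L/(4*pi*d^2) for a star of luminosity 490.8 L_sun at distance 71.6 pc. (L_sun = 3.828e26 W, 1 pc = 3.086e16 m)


F = L / (4*pi*d^2) = 1.879e+29 / (4*pi*(2.210e+18)^2) = 3.062e-09

3.062e-09 W/m^2


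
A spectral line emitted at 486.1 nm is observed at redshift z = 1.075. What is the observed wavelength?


lam_obs = lam_emit * (1 + z) = 486.1 * (1 + 1.075) = 1008.6575

1008.6575 nm


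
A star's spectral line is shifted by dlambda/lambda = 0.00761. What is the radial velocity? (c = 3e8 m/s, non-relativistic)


v = (dlambda/lambda) * c = 0.00761 * 3e8 = 2.283e+06

2.283e+06 m/s


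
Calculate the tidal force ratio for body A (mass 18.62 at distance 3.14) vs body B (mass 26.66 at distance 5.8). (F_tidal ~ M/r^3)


Ratio = (M1/r1^3) / (M2/r2^3) = (18.62/3.14^3) / (26.66/5.8^3) = 4.4016

4.4016


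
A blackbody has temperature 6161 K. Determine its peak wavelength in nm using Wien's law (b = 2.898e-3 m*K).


lam_max = b / T = 2.898e-3 / 6161 = 4.704e-07 m = 470.3782 nm

470.3782 nm


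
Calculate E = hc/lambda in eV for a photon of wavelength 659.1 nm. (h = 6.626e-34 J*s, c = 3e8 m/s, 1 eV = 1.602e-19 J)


E = hc/lambda = 6.626e-34 * 3e8 / 6.591e-07 = 3.016e-19 J = 1.8826 eV

1.8826 eV


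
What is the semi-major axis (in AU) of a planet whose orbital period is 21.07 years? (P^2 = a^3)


a = P^(2/3) = 21.07^(2/3) = 7.6286

7.6286 AU


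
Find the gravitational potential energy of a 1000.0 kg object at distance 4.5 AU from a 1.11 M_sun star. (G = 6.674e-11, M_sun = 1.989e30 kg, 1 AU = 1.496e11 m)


M = 1.11 * 1.989e30 kg = 2.20779e+30 kg; r = 4.5 AU * 1.496e11 m/AU = 6.732e+11 m. U = -GM*m/r = -(6.674e-11 * 2.20779e+30 * 1000.0) / 6.732e+11 = -2.189e+11

-2.189e+11 J


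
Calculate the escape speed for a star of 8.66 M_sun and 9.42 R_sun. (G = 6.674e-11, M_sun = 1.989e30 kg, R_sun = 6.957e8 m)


M = 8.66 * 1.989e30 kg = 1.722474e+31 kg; R = 9.42 * 6.957e8 m = 6.553494e+09 m. v_esc = sqrt(2GM/R) = sqrt(2 * 6.674e-11 * 1.722474e+31 / 6.553494e+09) = 592308.5251

592308.5251 m/s


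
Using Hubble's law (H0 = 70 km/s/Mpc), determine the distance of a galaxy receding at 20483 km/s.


d = v / H0 = 20483 / 70 = 292.6143

292.6143 Mpc


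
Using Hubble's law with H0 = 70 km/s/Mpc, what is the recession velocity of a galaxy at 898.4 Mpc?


v = H0 * d = 70 * 898.4 = 62888.0

62888.0 km/s


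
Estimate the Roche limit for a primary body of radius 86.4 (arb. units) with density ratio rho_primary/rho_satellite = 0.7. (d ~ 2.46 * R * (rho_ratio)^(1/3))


d_Roche = 2.46 * 86.4 * 0.7^(1/3) = 188.7187

188.7187


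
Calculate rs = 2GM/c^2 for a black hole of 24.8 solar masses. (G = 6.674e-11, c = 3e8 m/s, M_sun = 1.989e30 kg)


M = 24.8 * 1.989e30 kg = 4.93272e+31 kg. rs = 2GM/c^2 = 2 * 6.674e-11 * 4.93272e+31 / (3e8)^2 = 73157.7184

73157.7184 m


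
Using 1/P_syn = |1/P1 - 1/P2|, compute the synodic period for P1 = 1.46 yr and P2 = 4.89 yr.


1/P_syn = |1/P1 - 1/P2| = |1/1.46 - 1/4.89| => P_syn = 2.0815

2.0815 years


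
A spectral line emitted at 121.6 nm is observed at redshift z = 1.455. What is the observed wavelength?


lam_obs = lam_emit * (1 + z) = 121.6 * (1 + 1.455) = 298.528

298.528 nm


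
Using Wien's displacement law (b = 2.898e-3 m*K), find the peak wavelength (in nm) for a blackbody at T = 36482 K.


lam_max = b / T = 2.898e-3 / 36482 = 7.944e-08 m = 79.4364 nm

79.4364 nm


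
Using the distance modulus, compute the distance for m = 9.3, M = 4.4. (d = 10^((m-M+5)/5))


d = 10^((m - M + 5)/5) = 10^((9.3 - 4.4 + 5)/5) = 95.4993

95.4993 pc


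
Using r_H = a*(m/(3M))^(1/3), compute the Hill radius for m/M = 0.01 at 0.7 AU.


r_H = a * (m/3M)^(1/3) = 0.7 * (0.01/3)^(1/3) = 0.1046

0.1046 AU


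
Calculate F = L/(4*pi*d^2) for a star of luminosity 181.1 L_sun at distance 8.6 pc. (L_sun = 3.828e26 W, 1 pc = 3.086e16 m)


F = L / (4*pi*d^2) = 6.933e+28 / (4*pi*(2.654e+17)^2) = 7.832e-08

7.832e-08 W/m^2


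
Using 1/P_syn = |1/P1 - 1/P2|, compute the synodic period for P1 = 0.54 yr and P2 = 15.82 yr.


1/P_syn = |1/P1 - 1/P2| = |1/0.54 - 1/15.82| => P_syn = 0.5591

0.5591 years


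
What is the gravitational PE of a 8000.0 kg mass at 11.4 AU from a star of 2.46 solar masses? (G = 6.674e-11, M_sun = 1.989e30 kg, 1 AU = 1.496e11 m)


M = 2.46 * 1.989e30 kg = 4.89294e+30 kg; r = 11.4 AU * 1.496e11 m/AU = 1.70544e+12 m. U = -GM*m/r = -(6.674e-11 * 4.89294e+30 * 8000.0) / 1.70544e+12 = -1.532e+12

-1.532e+12 J


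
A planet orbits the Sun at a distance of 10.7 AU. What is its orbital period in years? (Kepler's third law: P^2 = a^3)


P = a^(3/2) = 10.7^1.5 = 35.0006

35.0006 years


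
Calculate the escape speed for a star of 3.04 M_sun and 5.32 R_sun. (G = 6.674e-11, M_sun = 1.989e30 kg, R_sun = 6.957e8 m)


M = 3.04 * 1.989e30 kg = 6.04656e+30 kg; R = 5.32 * 6.957e8 m = 3.701124e+09 m. v_esc = sqrt(2GM/R) = sqrt(2 * 6.674e-11 * 6.04656e+30 / 3.701124e+09) = 466976.9718

466976.9718 m/s


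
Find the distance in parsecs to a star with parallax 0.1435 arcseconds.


d = 1/p = 1/0.1435 = 6.9686

6.9686 pc


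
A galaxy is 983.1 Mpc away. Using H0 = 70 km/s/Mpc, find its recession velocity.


v = H0 * d = 70 * 983.1 = 68817.0

68817.0 km/s


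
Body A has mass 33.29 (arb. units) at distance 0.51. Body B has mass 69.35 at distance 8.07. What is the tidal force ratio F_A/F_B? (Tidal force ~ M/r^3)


Ratio = (M1/r1^3) / (M2/r2^3) = (33.29/0.51^3) / (69.35/8.07^3) = 1901.855

1901.855


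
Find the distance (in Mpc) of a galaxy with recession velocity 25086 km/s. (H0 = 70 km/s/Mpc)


d = v / H0 = 25086 / 70 = 358.3714

358.3714 Mpc


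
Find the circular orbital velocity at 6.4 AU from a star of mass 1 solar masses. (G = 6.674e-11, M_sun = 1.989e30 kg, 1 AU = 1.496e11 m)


v = sqrt(GM/r) = sqrt(6.674e-11 * 1.989e+30 / 9.574e+11) = 11774.8317

11774.8317 m/s


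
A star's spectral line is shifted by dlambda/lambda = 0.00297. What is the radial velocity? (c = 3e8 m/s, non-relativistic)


v = (dlambda/lambda) * c = 0.00297 * 3e8 = 891000.0

891000.0 m/s


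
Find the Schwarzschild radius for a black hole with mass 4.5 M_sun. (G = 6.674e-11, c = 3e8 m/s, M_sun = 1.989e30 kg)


M = 4.5 * 1.989e30 kg = 8.9505e+30 kg. rs = 2GM/c^2 = 2 * 6.674e-11 * 8.9505e+30 / (3e8)^2 = 13274.586

13274.586 m


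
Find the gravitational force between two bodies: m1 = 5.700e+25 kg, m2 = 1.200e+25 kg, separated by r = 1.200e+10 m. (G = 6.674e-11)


F = G*m1*m2/r^2 = 6.674e-11 * 5.700e+25 * 1.200e+25 / (1.200e+10)^2 = 6.674e-11 * 6.840e+50 / 1.440e+20 = 3.170e+20

3.170e+20 N


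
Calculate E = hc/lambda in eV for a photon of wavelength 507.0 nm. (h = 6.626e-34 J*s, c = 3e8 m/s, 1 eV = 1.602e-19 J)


E = hc/lambda = 6.626e-34 * 3e8 / 5.070e-07 = 3.921e-19 J = 2.4474 eV

2.4474 eV


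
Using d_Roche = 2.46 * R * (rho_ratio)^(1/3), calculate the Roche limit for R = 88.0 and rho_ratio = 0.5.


d_Roche = 2.46 * 88.0 * 0.5^(1/3) = 171.8203

171.8203


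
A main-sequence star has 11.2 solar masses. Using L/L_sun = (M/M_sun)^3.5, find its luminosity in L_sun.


L/L_sun = (M/M_sun)^3.5 = 11.2^3.5 = 4701.7884

4701.7884 L_sun


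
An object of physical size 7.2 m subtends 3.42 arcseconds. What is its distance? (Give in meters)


D = size / theta_rad, theta_rad = 3.42 * pi/(180*3600) = 1.658e-05, D = 434241.6974

434241.6974 m


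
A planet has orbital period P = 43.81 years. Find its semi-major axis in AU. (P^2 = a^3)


a = P^(2/3) = 43.81^(2/3) = 12.4275

12.4275 AU


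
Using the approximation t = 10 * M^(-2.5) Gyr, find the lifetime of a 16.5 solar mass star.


t = 10 * M^(-2.5) = 10 * 16.5^(-2.5) = 0.009

0.009 Gyr


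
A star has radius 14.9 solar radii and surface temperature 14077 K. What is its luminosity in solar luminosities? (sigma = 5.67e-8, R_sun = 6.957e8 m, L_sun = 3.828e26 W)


R = 14.9 * 6.957e8 m = 1.036593e+10 m. L = 4*pi*R^2*sigma*T^4 = 4*pi*(1.036593e+10)^2 * 5.67e-8 * 14077^4 = 3.006421779e+30 W. L/L_sun = 3.006421779e+30 / 3.828e26 = 7853.7664

7853.7664 L_sun


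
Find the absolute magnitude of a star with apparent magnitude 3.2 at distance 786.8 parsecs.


M = m - 5*log10(d) + 5 = 3.2 - 5*log10(786.8) + 5 = -6.2793

-6.2793


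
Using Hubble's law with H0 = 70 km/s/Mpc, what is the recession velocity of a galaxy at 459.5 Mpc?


v = H0 * d = 70 * 459.5 = 32165.0

32165.0 km/s


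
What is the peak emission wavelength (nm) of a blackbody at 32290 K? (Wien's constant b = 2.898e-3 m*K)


lam_max = b / T = 2.898e-3 / 32290 = 8.975e-08 m = 89.7491 nm

89.7491 nm


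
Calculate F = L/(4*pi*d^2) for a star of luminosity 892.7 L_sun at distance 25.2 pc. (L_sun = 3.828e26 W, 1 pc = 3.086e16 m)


F = L / (4*pi*d^2) = 3.417e+29 / (4*pi*(7.777e+17)^2) = 4.497e-08

4.497e-08 W/m^2


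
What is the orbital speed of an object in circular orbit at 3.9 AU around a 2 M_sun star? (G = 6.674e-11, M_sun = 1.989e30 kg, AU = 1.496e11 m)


v = sqrt(GM/r) = sqrt(6.674e-11 * 3.978e+30 / 5.834e+11) = 21331.7945

21331.7945 m/s


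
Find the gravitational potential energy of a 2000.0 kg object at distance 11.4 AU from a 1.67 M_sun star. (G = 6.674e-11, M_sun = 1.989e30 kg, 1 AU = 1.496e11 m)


M = 1.67 * 1.989e30 kg = 3.32163e+30 kg; r = 11.4 AU * 1.496e11 m/AU = 1.70544e+12 m. U = -GM*m/r = -(6.674e-11 * 3.32163e+30 * 2000.0) / 1.70544e+12 = -2.600e+11

-2.600e+11 J


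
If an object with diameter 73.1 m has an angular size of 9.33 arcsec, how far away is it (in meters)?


D = size / theta_rad, theta_rad = 9.33 * pi/(180*3600) = 4.523e-05, D = 1.616e+06

1.616e+06 m


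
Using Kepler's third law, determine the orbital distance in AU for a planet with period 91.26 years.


a = P^(2/3) = 91.26^(2/3) = 20.27

20.27 AU


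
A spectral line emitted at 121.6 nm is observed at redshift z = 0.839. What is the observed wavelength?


lam_obs = lam_emit * (1 + z) = 121.6 * (1 + 0.839) = 223.6224

223.6224 nm


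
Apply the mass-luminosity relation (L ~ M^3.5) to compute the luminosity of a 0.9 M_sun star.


L/L_sun = (M/M_sun)^3.5 = 0.9^3.5 = 0.6916

0.6916 L_sun


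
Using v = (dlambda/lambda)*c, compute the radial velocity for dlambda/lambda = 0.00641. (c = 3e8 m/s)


v = (dlambda/lambda) * c = 0.00641 * 3e8 = 1.923e+06

1.923e+06 m/s


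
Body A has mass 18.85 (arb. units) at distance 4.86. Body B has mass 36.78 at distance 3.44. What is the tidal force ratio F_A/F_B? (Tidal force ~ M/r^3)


Ratio = (M1/r1^3) / (M2/r2^3) = (18.85/4.86^3) / (36.78/3.44^3) = 0.1817

0.1817


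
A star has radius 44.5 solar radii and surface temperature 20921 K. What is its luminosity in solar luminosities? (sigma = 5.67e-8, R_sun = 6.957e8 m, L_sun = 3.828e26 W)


R = 44.5 * 6.957e8 m = 3.095865e+10 m. L = 4*pi*R^2*sigma*T^4 = 4*pi*(3.095865e+10)^2 * 5.67e-8 * 20921^4 = 1.308237848e+32 W. L/L_sun = 1.308237848e+32 / 3.828e26 = 341754.9238

341754.9238 L_sun


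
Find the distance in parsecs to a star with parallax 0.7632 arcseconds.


d = 1/p = 1/0.7632 = 1.3103

1.3103 pc


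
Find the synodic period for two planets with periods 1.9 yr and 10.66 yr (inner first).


1/P_syn = |1/P1 - 1/P2| = |1/1.9 - 1/10.66| => P_syn = 2.3121

2.3121 years


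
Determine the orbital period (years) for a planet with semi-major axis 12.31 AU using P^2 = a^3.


P = a^(3/2) = 12.31^1.5 = 43.1904

43.1904 years


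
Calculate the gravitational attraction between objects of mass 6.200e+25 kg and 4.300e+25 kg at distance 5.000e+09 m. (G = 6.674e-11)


F = G*m1*m2/r^2 = 6.674e-11 * 6.200e+25 * 4.300e+25 / (5.000e+09)^2 = 6.674e-11 * 2.666e+51 / 2.500e+19 = 7.117e+21

7.117e+21 N


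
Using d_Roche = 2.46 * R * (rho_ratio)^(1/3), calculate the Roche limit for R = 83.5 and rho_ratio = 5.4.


d_Roche = 2.46 * 83.5 * 5.4^(1/3) = 360.3735

360.3735


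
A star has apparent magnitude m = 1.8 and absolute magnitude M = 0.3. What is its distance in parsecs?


d = 10^((m - M + 5)/5) = 10^((1.8 - 0.3 + 5)/5) = 19.9526

19.9526 pc


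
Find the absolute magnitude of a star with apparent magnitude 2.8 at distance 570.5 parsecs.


M = m - 5*log10(d) + 5 = 2.8 - 5*log10(570.5) + 5 = -5.9813

-5.9813


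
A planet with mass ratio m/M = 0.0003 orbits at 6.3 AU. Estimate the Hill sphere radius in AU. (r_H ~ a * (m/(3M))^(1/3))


r_H = a * (m/3M)^(1/3) = 6.3 * (0.0003/3)^(1/3) = 0.2924

0.2924 AU


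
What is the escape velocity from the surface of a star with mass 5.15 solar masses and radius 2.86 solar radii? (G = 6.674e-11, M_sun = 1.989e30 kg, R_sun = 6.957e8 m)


M = 5.15 * 1.989e30 kg = 1.024335e+31 kg; R = 2.86 * 6.957e8 m = 1.989702e+09 m. v_esc = sqrt(2GM/R) = sqrt(2 * 6.674e-11 * 1.024335e+31 / 1.989702e+09) = 828962.8858

828962.8858 m/s


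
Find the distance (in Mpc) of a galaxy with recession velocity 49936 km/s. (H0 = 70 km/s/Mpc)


d = v / H0 = 49936 / 70 = 713.3714

713.3714 Mpc


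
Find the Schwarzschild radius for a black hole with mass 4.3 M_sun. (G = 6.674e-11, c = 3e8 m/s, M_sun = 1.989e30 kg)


M = 4.3 * 1.989e30 kg = 8.5527e+30 kg. rs = 2GM/c^2 = 2 * 6.674e-11 * 8.5527e+30 / (3e8)^2 = 12684.6044

12684.6044 m


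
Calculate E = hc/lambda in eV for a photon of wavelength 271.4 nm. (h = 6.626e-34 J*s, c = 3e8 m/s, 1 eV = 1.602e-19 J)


E = hc/lambda = 6.626e-34 * 3e8 / 2.714e-07 = 7.324e-19 J = 4.5719 eV

4.5719 eV


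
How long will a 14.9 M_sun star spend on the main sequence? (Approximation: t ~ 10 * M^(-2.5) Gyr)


t = 10 * M^(-2.5) = 10 * 14.9^(-2.5) = 0.0117

0.0117 Gyr


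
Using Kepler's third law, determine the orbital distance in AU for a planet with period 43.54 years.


a = P^(2/3) = 43.54^(2/3) = 12.3763

12.3763 AU


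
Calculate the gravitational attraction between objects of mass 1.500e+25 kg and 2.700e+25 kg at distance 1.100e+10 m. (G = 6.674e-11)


F = G*m1*m2/r^2 = 6.674e-11 * 1.500e+25 * 2.700e+25 / (1.100e+10)^2 = 6.674e-11 * 4.050e+50 / 1.210e+20 = 2.234e+20

2.234e+20 N


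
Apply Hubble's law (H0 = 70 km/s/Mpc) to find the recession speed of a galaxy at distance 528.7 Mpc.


v = H0 * d = 70 * 528.7 = 37009.0

37009.0 km/s


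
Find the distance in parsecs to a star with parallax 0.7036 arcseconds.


d = 1/p = 1/0.7036 = 1.4213

1.4213 pc


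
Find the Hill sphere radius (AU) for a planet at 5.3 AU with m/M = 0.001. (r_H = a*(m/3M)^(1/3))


r_H = a * (m/3M)^(1/3) = 5.3 * (0.001/3)^(1/3) = 0.3675

0.3675 AU


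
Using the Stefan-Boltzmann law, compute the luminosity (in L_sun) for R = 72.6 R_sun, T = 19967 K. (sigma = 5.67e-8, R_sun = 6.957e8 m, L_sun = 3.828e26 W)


R = 72.6 * 6.957e8 m = 5.050782e+10 m. L = 4*pi*R^2*sigma*T^4 = 4*pi*(5.050782e+10)^2 * 5.67e-8 * 19967^4 = 2.889092473e+32 W. L/L_sun = 2.889092473e+32 / 3.828e26 = 754726.3513

754726.3513 L_sun


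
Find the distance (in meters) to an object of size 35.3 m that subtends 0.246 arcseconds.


D = size / theta_rad, theta_rad = 0.246 * pi/(180*3600) = 1.193e-06, D = 2.960e+07

2.960e+07 m


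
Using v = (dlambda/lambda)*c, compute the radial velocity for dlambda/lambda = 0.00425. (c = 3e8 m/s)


v = (dlambda/lambda) * c = 0.00425 * 3e8 = 1.275e+06

1.275e+06 m/s


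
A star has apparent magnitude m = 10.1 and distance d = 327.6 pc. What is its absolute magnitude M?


M = m - 5*log10(d) + 5 = 10.1 - 5*log10(327.6) + 5 = 2.5233

2.5233


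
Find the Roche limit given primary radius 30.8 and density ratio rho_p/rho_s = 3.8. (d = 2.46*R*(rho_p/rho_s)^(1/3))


d_Roche = 2.46 * 30.8 * 3.8^(1/3) = 118.2353

118.2353


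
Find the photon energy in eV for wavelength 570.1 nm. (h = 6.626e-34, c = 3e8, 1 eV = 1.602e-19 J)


E = hc/lambda = 6.626e-34 * 3e8 / 5.701e-07 = 3.487e-19 J = 2.1765 eV

2.1765 eV


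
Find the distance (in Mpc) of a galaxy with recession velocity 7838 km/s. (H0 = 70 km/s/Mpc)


d = v / H0 = 7838 / 70 = 111.9714

111.9714 Mpc


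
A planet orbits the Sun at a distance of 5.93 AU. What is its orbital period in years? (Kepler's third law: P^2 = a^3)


P = a^(3/2) = 5.93^1.5 = 14.4405

14.4405 years


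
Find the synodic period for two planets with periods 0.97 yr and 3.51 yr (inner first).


1/P_syn = |1/P1 - 1/P2| = |1/0.97 - 1/3.51| => P_syn = 1.3404

1.3404 years


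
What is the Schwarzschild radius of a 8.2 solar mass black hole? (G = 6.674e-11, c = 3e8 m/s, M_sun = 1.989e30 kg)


M = 8.2 * 1.989e30 kg = 1.63098e+31 kg. rs = 2GM/c^2 = 2 * 6.674e-11 * 1.63098e+31 / (3e8)^2 = 24189.2456

24189.2456 m


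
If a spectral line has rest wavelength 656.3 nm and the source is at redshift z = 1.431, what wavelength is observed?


lam_obs = lam_emit * (1 + z) = 656.3 * (1 + 1.431) = 1595.4653

1595.4653 nm


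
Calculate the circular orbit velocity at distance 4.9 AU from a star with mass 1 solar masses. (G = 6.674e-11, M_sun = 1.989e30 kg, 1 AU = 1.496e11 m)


v = sqrt(GM/r) = sqrt(6.674e-11 * 1.989e+30 / 7.330e+11) = 13456.9505

13456.9505 m/s


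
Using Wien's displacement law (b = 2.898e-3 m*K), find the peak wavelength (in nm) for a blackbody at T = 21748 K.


lam_max = b / T = 2.898e-3 / 21748 = 1.333e-07 m = 133.2536 nm

133.2536 nm


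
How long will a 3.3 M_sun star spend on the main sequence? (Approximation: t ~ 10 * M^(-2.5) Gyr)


t = 10 * M^(-2.5) = 10 * 3.3^(-2.5) = 0.5055

0.5055 Gyr


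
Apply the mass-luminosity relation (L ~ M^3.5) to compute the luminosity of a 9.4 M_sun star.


L/L_sun = (M/M_sun)^3.5 = 9.4^3.5 = 2546.5223

2546.5223 L_sun


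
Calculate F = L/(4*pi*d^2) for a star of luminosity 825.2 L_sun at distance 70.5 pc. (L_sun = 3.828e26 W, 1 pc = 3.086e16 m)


F = L / (4*pi*d^2) = 3.159e+29 / (4*pi*(2.176e+18)^2) = 5.311e-09

5.311e-09 W/m^2


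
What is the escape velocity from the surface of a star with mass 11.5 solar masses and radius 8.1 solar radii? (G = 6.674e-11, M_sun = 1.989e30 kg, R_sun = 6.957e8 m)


M = 11.5 * 1.989e30 kg = 2.28735e+31 kg; R = 8.1 * 6.957e8 m = 5.63517e+09 m. v_esc = sqrt(2GM/R) = sqrt(2 * 6.674e-11 * 2.28735e+31 / 5.63517e+09) = 736073.0204

736073.0204 m/s


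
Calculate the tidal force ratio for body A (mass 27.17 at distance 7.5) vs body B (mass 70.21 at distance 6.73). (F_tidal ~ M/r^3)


Ratio = (M1/r1^3) / (M2/r2^3) = (27.17/7.5^3) / (70.21/6.73^3) = 0.2796

0.2796


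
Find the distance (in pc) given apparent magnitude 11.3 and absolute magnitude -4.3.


d = 10^((m - M + 5)/5) = 10^((11.3 - -4.3 + 5)/5) = 13182.5674

13182.5674 pc


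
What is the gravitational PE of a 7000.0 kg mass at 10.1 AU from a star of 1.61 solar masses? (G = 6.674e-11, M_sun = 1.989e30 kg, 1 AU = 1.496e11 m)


M = 1.61 * 1.989e30 kg = 3.20229e+30 kg; r = 10.1 AU * 1.496e11 m/AU = 1.51096e+12 m. U = -GM*m/r = -(6.674e-11 * 3.20229e+30 * 7000.0) / 1.51096e+12 = -9.901e+11

-9.901e+11 J


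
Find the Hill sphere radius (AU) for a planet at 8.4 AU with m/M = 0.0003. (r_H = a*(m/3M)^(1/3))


r_H = a * (m/3M)^(1/3) = 8.4 * (0.0003/3)^(1/3) = 0.3899

0.3899 AU


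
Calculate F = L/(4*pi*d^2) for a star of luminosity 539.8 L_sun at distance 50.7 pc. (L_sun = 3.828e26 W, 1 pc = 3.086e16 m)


F = L / (4*pi*d^2) = 2.066e+29 / (4*pi*(1.565e+18)^2) = 6.717e-09

6.717e-09 W/m^2


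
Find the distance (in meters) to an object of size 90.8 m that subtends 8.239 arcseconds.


D = size / theta_rad, theta_rad = 8.239 * pi/(180*3600) = 3.994e-05, D = 2.273e+06

2.273e+06 m


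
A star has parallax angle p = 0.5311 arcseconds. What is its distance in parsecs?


d = 1/p = 1/0.5311 = 1.8829

1.8829 pc


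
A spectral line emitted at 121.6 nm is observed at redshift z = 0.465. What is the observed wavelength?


lam_obs = lam_emit * (1 + z) = 121.6 * (1 + 0.465) = 178.144

178.144 nm


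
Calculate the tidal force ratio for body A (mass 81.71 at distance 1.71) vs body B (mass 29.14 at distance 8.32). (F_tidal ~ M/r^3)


Ratio = (M1/r1^3) / (M2/r2^3) = (81.71/1.71^3) / (29.14/8.32^3) = 322.9738

322.9738


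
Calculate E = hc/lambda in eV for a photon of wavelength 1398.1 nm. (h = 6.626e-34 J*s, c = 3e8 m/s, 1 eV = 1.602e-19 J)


E = hc/lambda = 6.626e-34 * 3e8 / 1.398e-06 = 1.422e-19 J = 0.8875 eV

0.8875 eV


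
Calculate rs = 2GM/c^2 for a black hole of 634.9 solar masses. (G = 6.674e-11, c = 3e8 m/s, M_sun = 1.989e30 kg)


M = 634.9 * 1.989e30 kg = 1.2628161e+33 kg. rs = 2GM/c^2 = 2 * 6.674e-11 * 1.2628161e+33 / (3e8)^2 = 1.873e+06

1.873e+06 m


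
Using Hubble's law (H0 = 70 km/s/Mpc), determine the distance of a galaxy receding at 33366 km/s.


d = v / H0 = 33366 / 70 = 476.6571

476.6571 Mpc


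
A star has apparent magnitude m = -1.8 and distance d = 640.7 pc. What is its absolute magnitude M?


M = m - 5*log10(d) + 5 = -1.8 - 5*log10(640.7) + 5 = -10.8333

-10.8333


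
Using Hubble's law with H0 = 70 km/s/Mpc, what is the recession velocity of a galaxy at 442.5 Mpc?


v = H0 * d = 70 * 442.5 = 30975.0

30975.0 km/s


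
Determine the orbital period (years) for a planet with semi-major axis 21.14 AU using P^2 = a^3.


P = a^(3/2) = 21.14^1.5 = 97.198

97.198 years


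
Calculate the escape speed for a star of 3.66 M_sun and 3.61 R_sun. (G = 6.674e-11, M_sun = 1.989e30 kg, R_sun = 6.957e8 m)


M = 3.66 * 1.989e30 kg = 7.27974e+30 kg; R = 3.61 * 6.957e8 m = 2.511477e+09 m. v_esc = sqrt(2GM/R) = sqrt(2 * 6.674e-11 * 7.27974e+30 / 2.511477e+09) = 622015.8203

622015.8203 m/s


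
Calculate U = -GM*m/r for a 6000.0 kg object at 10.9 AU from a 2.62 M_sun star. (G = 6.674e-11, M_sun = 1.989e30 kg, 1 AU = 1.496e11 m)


M = 2.62 * 1.989e30 kg = 5.21118e+30 kg; r = 10.9 AU * 1.496e11 m/AU = 1.63064e+12 m. U = -GM*m/r = -(6.674e-11 * 5.21118e+30 * 6000.0) / 1.63064e+12 = -1.280e+12

-1.280e+12 J


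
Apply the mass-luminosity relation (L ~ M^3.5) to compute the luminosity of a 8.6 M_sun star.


L/L_sun = (M/M_sun)^3.5 = 8.6^3.5 = 1865.2823

1865.2823 L_sun


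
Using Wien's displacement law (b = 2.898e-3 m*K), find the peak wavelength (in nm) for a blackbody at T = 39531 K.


lam_max = b / T = 2.898e-3 / 39531 = 7.331e-08 m = 73.3096 nm

73.3096 nm


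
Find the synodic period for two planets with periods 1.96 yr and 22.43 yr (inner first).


1/P_syn = |1/P1 - 1/P2| = |1/1.96 - 1/22.43| => P_syn = 2.1477

2.1477 years


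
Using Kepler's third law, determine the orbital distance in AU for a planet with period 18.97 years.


a = P^(2/3) = 18.97^(2/3) = 7.1129

7.1129 AU


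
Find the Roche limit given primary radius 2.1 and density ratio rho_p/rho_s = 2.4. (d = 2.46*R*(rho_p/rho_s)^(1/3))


d_Roche = 2.46 * 2.1 * 2.4^(1/3) = 6.9166

6.9166


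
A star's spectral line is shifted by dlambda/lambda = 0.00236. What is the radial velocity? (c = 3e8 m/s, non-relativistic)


v = (dlambda/lambda) * c = 0.00236 * 3e8 = 708000.0

708000.0 m/s


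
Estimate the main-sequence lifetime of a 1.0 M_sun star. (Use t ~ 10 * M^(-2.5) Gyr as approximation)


t = 10 * M^(-2.5) = 10 * 1.0^(-2.5) = 10.0

10.0 Gyr


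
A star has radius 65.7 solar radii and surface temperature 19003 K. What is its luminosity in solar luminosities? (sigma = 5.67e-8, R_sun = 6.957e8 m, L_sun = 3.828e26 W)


R = 65.7 * 6.957e8 m = 4.570749e+10 m. L = 4*pi*R^2*sigma*T^4 = 4*pi*(4.570749e+10)^2 * 5.67e-8 * 19003^4 = 1.94113769e+32 W. L/L_sun = 1.94113769e+32 / 3.828e26 = 507089.2607

507089.2607 L_sun


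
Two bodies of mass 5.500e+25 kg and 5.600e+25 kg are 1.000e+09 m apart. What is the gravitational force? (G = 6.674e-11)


F = G*m1*m2/r^2 = 6.674e-11 * 5.500e+25 * 5.600e+25 / (1.000e+09)^2 = 6.674e-11 * 3.080e+51 / 1.000e+18 = 2.056e+23

2.056e+23 N


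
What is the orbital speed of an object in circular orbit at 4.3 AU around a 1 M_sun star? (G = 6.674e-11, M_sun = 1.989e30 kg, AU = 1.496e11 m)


v = sqrt(GM/r) = sqrt(6.674e-11 * 1.989e+30 / 6.433e+11) = 14365.16

14365.16 m/s


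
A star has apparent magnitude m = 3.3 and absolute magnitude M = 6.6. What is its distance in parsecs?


d = 10^((m - M + 5)/5) = 10^((3.3 - 6.6 + 5)/5) = 2.1878

2.1878 pc


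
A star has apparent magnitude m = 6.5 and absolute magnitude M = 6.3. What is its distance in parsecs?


d = 10^((m - M + 5)/5) = 10^((6.5 - 6.3 + 5)/5) = 10.9648

10.9648 pc


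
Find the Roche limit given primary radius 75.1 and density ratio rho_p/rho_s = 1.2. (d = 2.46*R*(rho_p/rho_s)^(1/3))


d_Roche = 2.46 * 75.1 * 1.2^(1/3) = 196.3219

196.3219


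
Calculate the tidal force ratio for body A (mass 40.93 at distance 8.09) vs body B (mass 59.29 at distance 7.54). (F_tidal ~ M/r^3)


Ratio = (M1/r1^3) / (M2/r2^3) = (40.93/8.09^3) / (59.29/7.54^3) = 0.5589

0.5589


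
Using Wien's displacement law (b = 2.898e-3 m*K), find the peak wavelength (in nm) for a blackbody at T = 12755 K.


lam_max = b / T = 2.898e-3 / 12755 = 2.272e-07 m = 227.205 nm

227.205 nm


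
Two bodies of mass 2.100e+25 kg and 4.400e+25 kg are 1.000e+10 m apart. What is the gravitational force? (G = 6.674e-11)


F = G*m1*m2/r^2 = 6.674e-11 * 2.100e+25 * 4.400e+25 / (1.000e+10)^2 = 6.674e-11 * 9.240e+50 / 1.000e+20 = 6.167e+20

6.167e+20 N


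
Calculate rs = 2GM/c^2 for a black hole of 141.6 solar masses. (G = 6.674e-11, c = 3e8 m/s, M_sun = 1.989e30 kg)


M = 141.6 * 1.989e30 kg = 2.816424e+32 kg. rs = 2GM/c^2 = 2 * 6.674e-11 * 2.816424e+32 / (3e8)^2 = 417706.9728

417706.9728 m


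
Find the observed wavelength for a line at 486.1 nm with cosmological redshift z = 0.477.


lam_obs = lam_emit * (1 + z) = 486.1 * (1 + 0.477) = 717.9697

717.9697 nm


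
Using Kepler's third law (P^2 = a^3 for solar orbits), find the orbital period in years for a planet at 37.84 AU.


P = a^(3/2) = 37.84^1.5 = 232.7698

232.7698 years


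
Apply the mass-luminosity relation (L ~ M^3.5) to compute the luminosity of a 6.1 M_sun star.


L/L_sun = (M/M_sun)^3.5 = 6.1^3.5 = 560.6017

560.6017 L_sun


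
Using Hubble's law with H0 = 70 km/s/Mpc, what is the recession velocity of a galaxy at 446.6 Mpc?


v = H0 * d = 70 * 446.6 = 31262.0

31262.0 km/s


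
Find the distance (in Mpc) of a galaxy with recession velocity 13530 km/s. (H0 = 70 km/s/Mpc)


d = v / H0 = 13530 / 70 = 193.2857

193.2857 Mpc


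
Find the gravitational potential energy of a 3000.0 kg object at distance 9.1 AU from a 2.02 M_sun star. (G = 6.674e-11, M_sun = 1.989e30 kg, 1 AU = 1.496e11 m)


M = 2.02 * 1.989e30 kg = 4.01778e+30 kg; r = 9.1 AU * 1.496e11 m/AU = 1.36136e+12 m. U = -GM*m/r = -(6.674e-11 * 4.01778e+30 * 3000.0) / 1.36136e+12 = -5.909e+11

-5.909e+11 J


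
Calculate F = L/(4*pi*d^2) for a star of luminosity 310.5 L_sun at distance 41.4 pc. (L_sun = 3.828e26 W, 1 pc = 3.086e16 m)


F = L / (4*pi*d^2) = 1.189e+29 / (4*pi*(1.278e+18)^2) = 5.795e-09

5.795e-09 W/m^2


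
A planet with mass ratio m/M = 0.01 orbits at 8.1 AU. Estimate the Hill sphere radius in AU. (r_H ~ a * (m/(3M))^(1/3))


r_H = a * (m/3M)^(1/3) = 8.1 * (0.01/3)^(1/3) = 1.21

1.21 AU


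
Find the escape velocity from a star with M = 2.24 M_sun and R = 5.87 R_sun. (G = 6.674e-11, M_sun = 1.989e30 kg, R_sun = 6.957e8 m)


M = 2.24 * 1.989e30 kg = 4.45536e+30 kg; R = 5.87 * 6.957e8 m = 4.083759e+09 m. v_esc = sqrt(2GM/R) = sqrt(2 * 6.674e-11 * 4.45536e+30 / 4.083759e+09) = 381609.737

381609.737 m/s


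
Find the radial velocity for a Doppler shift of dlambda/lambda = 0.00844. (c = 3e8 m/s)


v = (dlambda/lambda) * c = 0.00844 * 3e8 = 2.532e+06

2.532e+06 m/s


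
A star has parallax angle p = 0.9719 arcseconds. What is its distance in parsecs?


d = 1/p = 1/0.9719 = 1.0289

1.0289 pc


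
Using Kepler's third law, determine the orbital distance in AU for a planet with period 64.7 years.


a = P^(2/3) = 64.7^(2/3) = 16.1165

16.1165 AU


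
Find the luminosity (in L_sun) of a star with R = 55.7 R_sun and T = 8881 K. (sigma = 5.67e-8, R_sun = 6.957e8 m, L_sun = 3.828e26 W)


R = 55.7 * 6.957e8 m = 3.875049e+10 m. L = 4*pi*R^2*sigma*T^4 = 4*pi*(3.875049e+10)^2 * 5.67e-8 * 8881^4 = 6.655716275e+30 W. L/L_sun = 6.655716275e+30 / 3.828e26 = 17386.9286

17386.9286 L_sun


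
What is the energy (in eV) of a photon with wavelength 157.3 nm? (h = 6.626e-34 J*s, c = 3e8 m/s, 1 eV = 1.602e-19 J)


E = hc/lambda = 6.626e-34 * 3e8 / 1.573e-07 = 1.264e-18 J = 7.8883 eV

7.8883 eV


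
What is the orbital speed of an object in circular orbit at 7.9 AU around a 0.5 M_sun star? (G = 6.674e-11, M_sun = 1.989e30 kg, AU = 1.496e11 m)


v = sqrt(GM/r) = sqrt(6.674e-11 * 9.945e+29 / 1.182e+12) = 7494.0425

7494.0425 m/s


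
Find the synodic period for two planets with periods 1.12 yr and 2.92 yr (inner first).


1/P_syn = |1/P1 - 1/P2| = |1/1.12 - 1/2.92| => P_syn = 1.8169

1.8169 years


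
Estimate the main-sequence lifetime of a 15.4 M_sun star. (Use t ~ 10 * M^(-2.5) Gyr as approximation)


t = 10 * M^(-2.5) = 10 * 15.4^(-2.5) = 0.0107

0.0107 Gyr


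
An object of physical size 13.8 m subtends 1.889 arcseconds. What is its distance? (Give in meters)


D = size / theta_rad, theta_rad = 1.889 * pi/(180*3600) = 9.158e-06, D = 1.507e+06

1.507e+06 m


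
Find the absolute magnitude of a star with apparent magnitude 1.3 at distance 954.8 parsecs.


M = m - 5*log10(d) + 5 = 1.3 - 5*log10(954.8) + 5 = -8.5996

-8.5996


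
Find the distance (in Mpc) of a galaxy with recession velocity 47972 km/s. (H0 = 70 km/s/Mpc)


d = v / H0 = 47972 / 70 = 685.3143

685.3143 Mpc


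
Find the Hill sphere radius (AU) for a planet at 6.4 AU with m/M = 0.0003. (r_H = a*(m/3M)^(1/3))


r_H = a * (m/3M)^(1/3) = 6.4 * (0.0003/3)^(1/3) = 0.2971

0.2971 AU


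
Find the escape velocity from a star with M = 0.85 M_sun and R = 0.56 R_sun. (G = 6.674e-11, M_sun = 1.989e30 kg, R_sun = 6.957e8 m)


M = 0.85 * 1.989e30 kg = 1.69065e+30 kg; R = 0.56 * 6.957e8 m = 3.89592e+08 m. v_esc = sqrt(2GM/R) = sqrt(2 * 6.674e-11 * 1.69065e+30 / 3.89592e+08) = 761079.3494

761079.3494 m/s
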